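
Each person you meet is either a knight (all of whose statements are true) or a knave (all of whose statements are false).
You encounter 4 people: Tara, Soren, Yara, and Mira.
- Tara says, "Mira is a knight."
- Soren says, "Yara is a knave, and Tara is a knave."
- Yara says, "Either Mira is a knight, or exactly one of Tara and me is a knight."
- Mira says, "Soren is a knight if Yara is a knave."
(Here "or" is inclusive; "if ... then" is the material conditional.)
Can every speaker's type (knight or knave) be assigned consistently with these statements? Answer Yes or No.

Yes

One consistent assignment: Tara=knight, Soren=knave, Yara=knight, Mira=knight.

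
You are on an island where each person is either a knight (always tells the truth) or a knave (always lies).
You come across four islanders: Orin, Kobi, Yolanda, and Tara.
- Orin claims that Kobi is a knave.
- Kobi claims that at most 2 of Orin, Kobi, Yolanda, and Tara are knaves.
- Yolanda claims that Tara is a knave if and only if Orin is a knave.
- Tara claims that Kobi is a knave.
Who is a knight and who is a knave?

Orin is a knave, and the claim "Kobi is a knave" is indeed False.
Kobi is a knight, so "at most 2 of Orin, Kobi, Yolanda, and Tara are knaves" must be True — and it is.
Since Yolanda is a knight, "Tara is a knave if and only if Orin is a knave" needs to be True, which holds.
Tara is a knave, and the claim "Kobi is a knave" is indeed False.

Knights: Kobi and Yolanda. Knaves: Orin and Tara.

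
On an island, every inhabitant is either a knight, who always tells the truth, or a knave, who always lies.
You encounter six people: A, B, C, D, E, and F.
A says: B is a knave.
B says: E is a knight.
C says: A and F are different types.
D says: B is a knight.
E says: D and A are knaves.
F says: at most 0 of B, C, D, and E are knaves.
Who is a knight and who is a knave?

A is a knight; "B is a knave" is True, as required.
B is a knave, and the claim "E is a knight" is indeed False.
C is a knight, so "A and F are different types" must be True — and it is.
D is a knave, and the claim "B is a knight" is indeed False.
E is a knave; "D and A are knaves" is False, as required.
As a knave, F's statement "at most 0 of B, C, D, and E are knaves" should be False; it is.

A is a knight, B is a knave, C is a knight, D is a knave, E is a knave, and F is a knave.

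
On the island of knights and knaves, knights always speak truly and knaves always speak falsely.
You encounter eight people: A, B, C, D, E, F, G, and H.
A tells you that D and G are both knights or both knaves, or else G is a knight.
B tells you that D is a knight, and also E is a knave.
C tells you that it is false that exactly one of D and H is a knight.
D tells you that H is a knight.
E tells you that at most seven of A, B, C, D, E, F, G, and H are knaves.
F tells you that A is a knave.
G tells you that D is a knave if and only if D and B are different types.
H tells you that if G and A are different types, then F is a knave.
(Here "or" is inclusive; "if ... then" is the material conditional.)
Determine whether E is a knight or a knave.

E is a knight.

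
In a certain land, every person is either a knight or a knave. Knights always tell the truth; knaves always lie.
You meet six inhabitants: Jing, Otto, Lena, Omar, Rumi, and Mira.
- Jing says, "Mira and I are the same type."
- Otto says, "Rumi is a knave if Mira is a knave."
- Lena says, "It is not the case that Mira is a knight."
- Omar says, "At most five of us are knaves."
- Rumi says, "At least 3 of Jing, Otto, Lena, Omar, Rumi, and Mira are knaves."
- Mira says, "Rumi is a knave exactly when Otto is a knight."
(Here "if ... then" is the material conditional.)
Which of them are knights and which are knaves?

Jing is a knight, Otto is a knight, Lena is a knave, Omar is a knight, Rumi is a knave, and Mira is a knight.

Jing is a knight; "Mira and I are the same type" is true, as required.
Otto (knight): "Rumi is a knave if Mira is a knave" — true. ✓
As a knave, Lena's statement "it is not the case that Mira is a knight" should be false; it is.
Omar is a knight; "at most five of us are knaves" is true, as required.
As a knave, Rumi's statement "at least 3 of Jing, Otto, Lena, Omar, Rumi, and Mira are knaves" should be false; it is.
Mira is a knight; "Rumi is a knave exactly when Otto is a knight" is true, as required.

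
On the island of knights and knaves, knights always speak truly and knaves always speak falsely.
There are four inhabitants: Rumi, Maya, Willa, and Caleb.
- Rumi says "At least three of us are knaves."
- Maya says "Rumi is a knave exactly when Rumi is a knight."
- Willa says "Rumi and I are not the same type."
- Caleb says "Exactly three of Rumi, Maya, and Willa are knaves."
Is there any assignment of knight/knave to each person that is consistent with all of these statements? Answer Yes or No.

No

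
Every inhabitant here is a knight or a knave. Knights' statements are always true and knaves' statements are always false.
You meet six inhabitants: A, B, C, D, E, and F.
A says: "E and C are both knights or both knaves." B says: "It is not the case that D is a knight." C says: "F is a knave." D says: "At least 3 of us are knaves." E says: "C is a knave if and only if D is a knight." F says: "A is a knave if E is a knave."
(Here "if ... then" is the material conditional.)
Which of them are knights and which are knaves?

A is a knave, B is a knave, C is a knave, D is a knight, E is a knight, and F is a knight.

Since A is a knave, "E and C are both knights or both knaves" needs to be false, which holds.
B is a knave, so "it is not the case that D is a knight" must be false — and it is.
C (knave): "F is a knave" — false. ✓
D is a knight, so "at least 3 of us are knaves" must be true — and it is.
Since E is a knight, "C is a knave if and only if D is a knight" needs to be true, which holds.
F is a knight, and the claim "A is a knave if E is a knave" is indeed true.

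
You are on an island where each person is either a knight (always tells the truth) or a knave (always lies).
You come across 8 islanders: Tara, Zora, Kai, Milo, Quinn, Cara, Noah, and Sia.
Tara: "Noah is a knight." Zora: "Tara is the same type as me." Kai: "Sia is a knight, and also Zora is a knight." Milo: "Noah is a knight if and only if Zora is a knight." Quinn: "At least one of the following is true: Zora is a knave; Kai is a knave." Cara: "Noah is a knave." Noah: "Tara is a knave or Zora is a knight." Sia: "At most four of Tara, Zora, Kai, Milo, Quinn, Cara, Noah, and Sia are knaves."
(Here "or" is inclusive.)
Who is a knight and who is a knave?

Knights: Tara, Zora, Kai, Milo, Noah, and Sia. Knaves: Quinn and Cara.

As a knight, Tara's statement "Noah is a knight" should be True; it is.
Zora (knight): "Tara is the same type as me" — True. ✓
Kai is a knight, and the claim "Sia is a knight, and also Zora is a knight" is indeed True.
Milo is a knight; "Noah is a knight if and only if Zora is a knight" is True, as required.
Quinn is a knave, and the claim "at least one of the following is true: Zora is a knave; Kai is a knave" is indeed False.
Cara (knave): "Noah is a knave" — False. ✓
Noah (knight): "Tara is a knave or Zora is a knight" — True. ✓
Sia is a knight, so "at most four of Tara, Zora, Kai, Milo, Quinn, Cara, Noah, and Sia are knaves" must be True — and it is.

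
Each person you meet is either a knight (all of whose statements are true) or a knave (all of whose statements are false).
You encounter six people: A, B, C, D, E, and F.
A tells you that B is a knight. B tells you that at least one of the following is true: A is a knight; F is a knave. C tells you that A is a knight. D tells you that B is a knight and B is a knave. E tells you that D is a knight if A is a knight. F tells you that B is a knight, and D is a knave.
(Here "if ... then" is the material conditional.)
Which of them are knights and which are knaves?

A is a knight, so "B is a knight" must be True — and it is.
B is a knight; "at least one of the following is true: A is a knight; F is a knave" is True, as required.
As a knight, C's statement "A is a knight" should be True; it is.
D is a knave, so "B is a knight and B is a knave" must be false — and it is.
E (knave): "D is a knight if A is a knight" — false. ✓
F (knight): "B is a knight, and D is a knave" — True. ✓

A is a knight, B is a knight, C is a knight, D is a knave, E is a knave, and F is a knight.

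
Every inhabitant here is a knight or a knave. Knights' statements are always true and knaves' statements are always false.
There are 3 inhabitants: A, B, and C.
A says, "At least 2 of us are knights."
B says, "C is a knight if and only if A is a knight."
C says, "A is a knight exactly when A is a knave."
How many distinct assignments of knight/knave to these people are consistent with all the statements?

Consistent assignments:
  A=knave, B=knight, C=knave

1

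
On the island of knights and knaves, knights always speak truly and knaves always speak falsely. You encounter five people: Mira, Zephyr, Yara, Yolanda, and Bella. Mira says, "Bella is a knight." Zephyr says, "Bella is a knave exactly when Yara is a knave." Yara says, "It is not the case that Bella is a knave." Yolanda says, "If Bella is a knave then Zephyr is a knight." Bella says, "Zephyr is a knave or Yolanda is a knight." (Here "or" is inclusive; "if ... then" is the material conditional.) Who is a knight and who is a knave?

Mira is a knight; "Bella is a knight" is true, as required.
Zephyr is a knight, and the claim "Bella is a knave exactly when Yara is a knave" is indeed true.
As a knight, Yara's statement "it is not the case that Bella is a knave" should be true; it is.
Yolanda is a knight; "if Bella is a knave then Zephyr is a knight" is true, as required.
Bella is a knight, and the claim "Zephyr is a knave or Yolanda is a knight" is indeed true.

Mira is a knight, Zephyr is a knight, Yara is a knight, Yolanda is a knight, and Bella is a knight.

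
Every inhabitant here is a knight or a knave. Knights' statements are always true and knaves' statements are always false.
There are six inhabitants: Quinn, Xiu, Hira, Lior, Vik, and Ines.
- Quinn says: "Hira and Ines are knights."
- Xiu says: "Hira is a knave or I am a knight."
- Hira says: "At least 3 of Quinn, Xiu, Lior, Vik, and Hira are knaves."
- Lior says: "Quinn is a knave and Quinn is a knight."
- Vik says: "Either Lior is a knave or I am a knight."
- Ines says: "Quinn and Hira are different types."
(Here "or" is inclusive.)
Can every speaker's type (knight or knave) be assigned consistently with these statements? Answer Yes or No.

Checking all 64 assignments, each has at least one speaker whose statement's truth value contradicts their type.

No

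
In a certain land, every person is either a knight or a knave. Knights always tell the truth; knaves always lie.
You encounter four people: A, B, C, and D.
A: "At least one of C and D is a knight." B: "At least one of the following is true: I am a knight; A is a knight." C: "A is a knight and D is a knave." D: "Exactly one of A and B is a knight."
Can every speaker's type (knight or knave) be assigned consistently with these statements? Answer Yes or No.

Yes

One consistent assignment: A=knight, B=knight, C=knight, D=knave.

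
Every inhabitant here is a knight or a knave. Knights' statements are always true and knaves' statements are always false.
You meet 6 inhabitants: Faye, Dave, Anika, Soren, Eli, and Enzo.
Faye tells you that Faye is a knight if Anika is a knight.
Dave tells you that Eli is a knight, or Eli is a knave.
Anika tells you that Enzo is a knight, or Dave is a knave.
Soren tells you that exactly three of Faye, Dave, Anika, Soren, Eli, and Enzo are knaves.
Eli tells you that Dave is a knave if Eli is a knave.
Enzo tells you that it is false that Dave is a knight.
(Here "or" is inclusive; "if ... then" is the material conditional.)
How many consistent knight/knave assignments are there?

Consistent assignments:
  Faye=knight, Dave=knight, Anika=knave, Soren=knight, Eli=knave, Enzo=knave
  Faye=knight, Dave=knight, Anika=knave, Soren=knave, Eli=knave, Enzo=knave

2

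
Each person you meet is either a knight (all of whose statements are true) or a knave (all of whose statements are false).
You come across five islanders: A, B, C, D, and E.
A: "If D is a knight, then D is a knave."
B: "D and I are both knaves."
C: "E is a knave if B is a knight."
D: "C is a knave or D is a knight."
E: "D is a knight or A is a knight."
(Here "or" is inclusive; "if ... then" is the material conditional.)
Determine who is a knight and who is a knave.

Knights: C, D, and E. Knaves: A and B.

A is a knave, so "if D is a knight, then D is a knave" must be false — and it is.
B is a knave; "D and I are both knaves" is false, as required.
C (knight): "E is a knave if B is a knight" — true. ✓
D is a knight, so "C is a knave or D is a knight" must be true — and it is.
E is a knight, so "D is a knight or A is a knight" must be true — and it is.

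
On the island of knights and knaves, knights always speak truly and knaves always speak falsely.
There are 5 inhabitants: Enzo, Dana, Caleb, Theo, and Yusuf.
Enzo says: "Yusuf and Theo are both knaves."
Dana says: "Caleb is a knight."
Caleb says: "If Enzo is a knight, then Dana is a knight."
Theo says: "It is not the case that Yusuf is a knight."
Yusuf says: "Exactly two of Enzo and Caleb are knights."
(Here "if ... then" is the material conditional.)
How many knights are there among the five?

3

The unique consistent assignment is Enzo=knave, Dana=knight, Caleb=knight, Theo=knight, Yusuf=knave.
That has 3 knights.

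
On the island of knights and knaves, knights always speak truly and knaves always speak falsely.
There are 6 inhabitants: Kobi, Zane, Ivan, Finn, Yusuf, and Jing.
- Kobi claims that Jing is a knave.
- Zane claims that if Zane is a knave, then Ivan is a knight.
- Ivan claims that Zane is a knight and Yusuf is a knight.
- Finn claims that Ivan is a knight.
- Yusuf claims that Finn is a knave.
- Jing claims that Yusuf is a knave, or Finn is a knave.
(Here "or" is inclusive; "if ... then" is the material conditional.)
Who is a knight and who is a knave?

Kobi (knave): "Jing is a knave" — false. ✓
Zane is a knave, so "if Zane is a knave, then Ivan is a knight" must be false — and it is.
Ivan is a knave, and the claim "Zane is a knight and Yusuf is a knight" is indeed false.
As a knave, Finn's statement "Ivan is a knight" should be false; it is.
Since Yusuf is a knight, "Finn is a knave" needs to be True, which holds.
Jing (knight): "Yusuf is a knave, or Finn is a knave" — True. ✓

Knights: Yusuf and Jing. Knaves: Kobi, Zane, Ivan, and Finn.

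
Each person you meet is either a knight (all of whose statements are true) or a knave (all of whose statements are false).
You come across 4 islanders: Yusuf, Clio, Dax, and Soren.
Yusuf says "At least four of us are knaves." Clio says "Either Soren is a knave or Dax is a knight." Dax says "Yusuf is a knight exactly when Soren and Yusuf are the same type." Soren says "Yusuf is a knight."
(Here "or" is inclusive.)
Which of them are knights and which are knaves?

Yusuf is a knave, Clio is a knight, Dax is a knave, and Soren is a knave.

Yusuf is a knave; "at least four of us are knaves" is False, as required.
Clio (knight): "either Soren is a knave or Dax is a knight" — true. ✓
Dax (knave): "Yusuf is a knight exactly when Soren and Yusuf are the same type" — False. ✓
Soren is a knave, so "Yusuf is a knight" must be False — and it is.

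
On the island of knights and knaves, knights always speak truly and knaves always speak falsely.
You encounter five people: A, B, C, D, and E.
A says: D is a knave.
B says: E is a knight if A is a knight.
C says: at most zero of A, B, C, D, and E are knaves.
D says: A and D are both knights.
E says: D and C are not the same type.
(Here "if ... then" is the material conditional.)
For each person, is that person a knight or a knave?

A is a knight, B is a knave, C is a knave, D is a knave, and E is a knave.

A (knight): "D is a knave" — true. ✓
As a knave, B's statement "E is a knight if A is a knight" should be False; it is.
C is a knave; "at most zero of A, B, C, D, and E are knaves" is False, as required.
D is a knave; "A and D are both knights" is False, as required.
E is a knave, and the claim "D and C are not the same type" is indeed False.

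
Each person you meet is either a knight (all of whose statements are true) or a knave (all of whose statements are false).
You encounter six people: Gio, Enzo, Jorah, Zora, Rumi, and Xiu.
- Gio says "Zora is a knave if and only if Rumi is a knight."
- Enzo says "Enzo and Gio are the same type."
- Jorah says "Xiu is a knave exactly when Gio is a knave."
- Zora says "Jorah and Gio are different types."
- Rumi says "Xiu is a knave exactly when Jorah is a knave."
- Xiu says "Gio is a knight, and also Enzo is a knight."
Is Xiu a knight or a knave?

Xiu is a knight.

Consistent assignments: {Gio=knight, Enzo=knight, Jorah=knight, Zora=knave, Rumi=knight, Xiu=knight}
In every consistent assignment, Xiu is a knight.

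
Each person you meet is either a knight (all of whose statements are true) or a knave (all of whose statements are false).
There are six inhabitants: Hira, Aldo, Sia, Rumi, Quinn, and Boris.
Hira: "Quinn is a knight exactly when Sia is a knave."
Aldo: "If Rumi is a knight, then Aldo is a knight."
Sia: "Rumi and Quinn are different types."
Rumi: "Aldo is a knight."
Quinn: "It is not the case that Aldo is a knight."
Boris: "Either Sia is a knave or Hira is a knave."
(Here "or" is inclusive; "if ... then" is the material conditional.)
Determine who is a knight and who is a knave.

Hira (knight): "Quinn is a knight exactly when Sia is a knave" — True. ✓
Since Aldo is a knight, "if Rumi is a knight, then Aldo is a knight" needs to be True, which holds.
Sia (knight): "Rumi and Quinn are different types" — True. ✓
As a knight, Rumi's statement "Aldo is a knight" should be True; it is.
Quinn (knave): "it is not the case that Aldo is a knight" — false. ✓
Since Boris is a knave, "either Sia is a knave or Hira is a knave" needs to be false, which holds.

Knights: Hira, Aldo, Sia, and Rumi. Knaves: Quinn and Boris.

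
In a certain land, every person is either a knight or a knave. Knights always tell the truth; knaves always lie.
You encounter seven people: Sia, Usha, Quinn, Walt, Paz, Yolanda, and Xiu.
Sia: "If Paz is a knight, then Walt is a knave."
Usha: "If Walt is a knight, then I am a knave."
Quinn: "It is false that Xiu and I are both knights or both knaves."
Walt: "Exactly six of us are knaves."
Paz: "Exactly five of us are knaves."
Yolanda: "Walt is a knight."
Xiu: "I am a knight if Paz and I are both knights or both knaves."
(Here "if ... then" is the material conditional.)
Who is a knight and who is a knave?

Since Sia is a knight, "if Paz is a knight, then Walt is a knave" needs to be True, which holds.
Usha is a knight, so "if Walt is a knight, then I am a knave" must be True — and it is.
Quinn is a knight, so "it is false that Xiu and I are both knights or both knaves" must be True — and it is.
Since Walt is a knave, "exactly six of us are knaves" needs to be false, which holds.
Since Paz is a knave, "exactly five of us are knaves" needs to be false, which holds.
Yolanda (knave): "Walt is a knight" — false. ✓
Xiu is a knave, so "I am a knight if Paz and I are both knights or both knaves" must be false — and it is.

Sia is a knight, Usha is a knight, Quinn is a knight, Walt is a knave, Paz is a knave, Yolanda is a knave, and Xiu is a knave.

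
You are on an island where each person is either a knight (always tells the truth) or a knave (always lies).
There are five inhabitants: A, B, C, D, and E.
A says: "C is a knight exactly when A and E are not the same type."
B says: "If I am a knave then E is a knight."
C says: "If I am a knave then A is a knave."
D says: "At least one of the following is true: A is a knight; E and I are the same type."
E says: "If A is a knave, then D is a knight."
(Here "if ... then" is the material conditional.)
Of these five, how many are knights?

4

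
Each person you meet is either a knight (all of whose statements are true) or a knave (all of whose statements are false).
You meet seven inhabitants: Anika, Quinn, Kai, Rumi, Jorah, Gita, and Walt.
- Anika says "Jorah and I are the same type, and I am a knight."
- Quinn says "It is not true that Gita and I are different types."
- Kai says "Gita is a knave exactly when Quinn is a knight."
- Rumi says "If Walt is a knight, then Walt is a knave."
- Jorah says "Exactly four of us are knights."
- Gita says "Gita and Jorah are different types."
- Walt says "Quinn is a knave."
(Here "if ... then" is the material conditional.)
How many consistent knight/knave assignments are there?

2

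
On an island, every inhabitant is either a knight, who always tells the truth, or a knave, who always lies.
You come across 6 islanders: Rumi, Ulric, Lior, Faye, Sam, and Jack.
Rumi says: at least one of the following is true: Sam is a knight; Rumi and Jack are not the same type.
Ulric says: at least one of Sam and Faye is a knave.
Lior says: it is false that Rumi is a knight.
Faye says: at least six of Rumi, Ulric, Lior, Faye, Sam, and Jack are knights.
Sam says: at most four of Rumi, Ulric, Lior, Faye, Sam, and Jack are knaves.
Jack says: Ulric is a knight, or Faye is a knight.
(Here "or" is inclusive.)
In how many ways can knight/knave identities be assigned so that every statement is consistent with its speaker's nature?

Consistent assignments:
  Rumi=knight, Ulric=knight, Lior=knave, Faye=knave, Sam=knight, Jack=knight

1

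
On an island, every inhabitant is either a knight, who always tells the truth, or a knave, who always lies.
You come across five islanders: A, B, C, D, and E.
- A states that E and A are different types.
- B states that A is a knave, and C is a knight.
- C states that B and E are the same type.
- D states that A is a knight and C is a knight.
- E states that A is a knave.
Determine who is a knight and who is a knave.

As a knight, A's statement "E and A are different types" should be true; it is.
Since B is a knave, "A is a knave, and C is a knight" needs to be false, which holds.
C is a knight; "B and E are the same type" is true, as required.
D is a knight, and the claim "A is a knight and C is a knight" is indeed true.
As a knave, E's statement "A is a knave" should be false; it is.

A is a knight, B is a knave, C is a knight, D is a knight, and E is a knave.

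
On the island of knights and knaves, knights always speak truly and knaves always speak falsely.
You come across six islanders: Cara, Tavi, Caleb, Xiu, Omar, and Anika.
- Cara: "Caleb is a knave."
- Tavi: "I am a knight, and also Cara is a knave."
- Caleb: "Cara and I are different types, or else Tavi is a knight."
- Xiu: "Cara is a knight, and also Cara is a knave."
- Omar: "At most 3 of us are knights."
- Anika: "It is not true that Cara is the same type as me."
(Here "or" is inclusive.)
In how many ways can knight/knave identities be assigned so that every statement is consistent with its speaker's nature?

3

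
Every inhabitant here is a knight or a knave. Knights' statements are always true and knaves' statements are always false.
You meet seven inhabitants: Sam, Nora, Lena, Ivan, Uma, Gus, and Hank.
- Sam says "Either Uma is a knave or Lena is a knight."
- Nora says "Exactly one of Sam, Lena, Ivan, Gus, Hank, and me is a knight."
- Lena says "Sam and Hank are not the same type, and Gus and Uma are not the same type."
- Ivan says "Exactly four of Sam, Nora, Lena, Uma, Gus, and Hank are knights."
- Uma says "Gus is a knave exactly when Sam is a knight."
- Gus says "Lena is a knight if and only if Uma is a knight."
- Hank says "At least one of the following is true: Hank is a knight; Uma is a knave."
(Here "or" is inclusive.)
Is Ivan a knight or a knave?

Ivan is a knave.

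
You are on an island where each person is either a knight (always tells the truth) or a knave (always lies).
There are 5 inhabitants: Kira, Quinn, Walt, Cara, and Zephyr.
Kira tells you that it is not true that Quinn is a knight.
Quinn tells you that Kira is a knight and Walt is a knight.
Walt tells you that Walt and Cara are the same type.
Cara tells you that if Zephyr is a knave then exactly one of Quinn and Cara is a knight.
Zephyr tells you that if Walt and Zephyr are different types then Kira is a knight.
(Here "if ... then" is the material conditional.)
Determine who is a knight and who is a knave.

Kira is a knight, so "it is not true that Quinn is a knight" must be True — and it is.
Quinn is a knave, and the claim "Kira is a knight and Walt is a knight" is indeed false.
Walt is a knave, and the claim "Walt and Cara are the same type" is indeed false.
Since Cara is a knight, "if Zephyr is a knave then exactly one of Quinn and Cara is a knight" needs to be True, which holds.
Zephyr is a knight, and the claim "if Walt and Zephyr are different types then Kira is a knight" is indeed True.

Knights: Kira, Cara, and Zephyr. Knaves: Quinn and Walt.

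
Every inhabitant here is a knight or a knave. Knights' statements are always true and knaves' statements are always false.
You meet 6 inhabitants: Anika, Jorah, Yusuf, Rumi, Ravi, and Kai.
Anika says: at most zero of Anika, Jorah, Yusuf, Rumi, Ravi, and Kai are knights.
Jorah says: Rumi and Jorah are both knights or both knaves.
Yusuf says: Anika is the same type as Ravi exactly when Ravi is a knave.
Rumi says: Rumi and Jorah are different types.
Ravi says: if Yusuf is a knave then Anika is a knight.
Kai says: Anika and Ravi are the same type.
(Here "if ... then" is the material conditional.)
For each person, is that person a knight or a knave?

Anika is a knave, Jorah is a knave, Yusuf is a knight, Rumi is a knight, Ravi is a knight, and Kai is a knave.

Anika is a knave, so "at most zero of Anika, Jorah, Yusuf, Rumi, Ravi, and Kai are knights" must be false — and it is.
As a knave, Jorah's statement "Rumi and Jorah are both knights or both knaves" should be false; it is.
Yusuf (knight): "Anika is the same type as Ravi exactly when Ravi is a knave" — True. ✓
Rumi is a knight, so "Rumi and Jorah are different types" must be True — and it is.
Ravi is a knight, so "if Yusuf is a knave then Anika is a knight" must be True — and it is.
Kai (knave): "Anika and Ravi are the same type" — false. ✓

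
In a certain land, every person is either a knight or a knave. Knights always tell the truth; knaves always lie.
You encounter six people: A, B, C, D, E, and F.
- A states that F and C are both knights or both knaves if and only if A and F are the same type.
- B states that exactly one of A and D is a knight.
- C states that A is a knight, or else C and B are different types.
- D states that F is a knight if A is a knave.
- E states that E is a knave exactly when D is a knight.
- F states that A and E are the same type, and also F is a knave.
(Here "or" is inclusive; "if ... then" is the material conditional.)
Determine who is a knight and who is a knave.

A (knave): "F and C are both knights or both knaves if and only if A and F are the same type" — false. ✓
Since B is a knave, "exactly one of A and D is a knight" needs to be false, which holds.
As a knight, C's statement "A is a knight, or else C and B are different types" should be True; it is.
As a knave, D's statement "F is a knight if A is a knave" should be false; it is.
E is a knight, and the claim "E is a knave exactly when D is a knight" is indeed True.
F (knave): "A and E are the same type, and also F is a knave" — false. ✓

A is a knave, B is a knave, C is a knight, D is a knave, E is a knight, and F is a knave.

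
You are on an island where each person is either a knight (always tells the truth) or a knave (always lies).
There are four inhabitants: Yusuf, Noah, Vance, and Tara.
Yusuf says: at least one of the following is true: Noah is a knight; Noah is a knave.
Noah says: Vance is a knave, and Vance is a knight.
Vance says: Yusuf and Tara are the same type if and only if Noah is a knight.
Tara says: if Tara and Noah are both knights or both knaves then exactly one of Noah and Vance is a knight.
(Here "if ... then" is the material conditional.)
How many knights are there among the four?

2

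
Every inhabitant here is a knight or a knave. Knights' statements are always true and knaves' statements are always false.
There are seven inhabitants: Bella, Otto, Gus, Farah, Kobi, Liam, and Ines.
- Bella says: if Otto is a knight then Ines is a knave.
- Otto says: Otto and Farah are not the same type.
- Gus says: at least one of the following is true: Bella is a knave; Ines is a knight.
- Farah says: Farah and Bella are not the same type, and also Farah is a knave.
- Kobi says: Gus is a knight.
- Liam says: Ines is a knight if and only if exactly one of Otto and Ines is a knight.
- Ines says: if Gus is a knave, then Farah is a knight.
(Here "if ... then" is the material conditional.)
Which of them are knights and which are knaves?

As a knave, Bella's statement "if Otto is a knight then Ines is a knave" should be False; it is.
Otto is a knight, so "Otto and Farah are not the same type" must be true — and it is.
As a knight, Gus's statement "at least one of the following is true: Bella is a knave; Ines is a knight" should be true; it is.
Farah (knave): "Farah and Bella are not the same type, and also Farah is a knave" — False. ✓
Kobi (knight): "Gus is a knight" — true. ✓
Liam (knave): "Ines is a knight if and only if exactly one of Otto and Ines is a knight" — False. ✓
Ines is a knight, and the claim "if Gus is a knave, then Farah is a knight" is indeed true.

Knights: Otto, Gus, Kobi, and Ines. Knaves: Bella, Farah, and Liam.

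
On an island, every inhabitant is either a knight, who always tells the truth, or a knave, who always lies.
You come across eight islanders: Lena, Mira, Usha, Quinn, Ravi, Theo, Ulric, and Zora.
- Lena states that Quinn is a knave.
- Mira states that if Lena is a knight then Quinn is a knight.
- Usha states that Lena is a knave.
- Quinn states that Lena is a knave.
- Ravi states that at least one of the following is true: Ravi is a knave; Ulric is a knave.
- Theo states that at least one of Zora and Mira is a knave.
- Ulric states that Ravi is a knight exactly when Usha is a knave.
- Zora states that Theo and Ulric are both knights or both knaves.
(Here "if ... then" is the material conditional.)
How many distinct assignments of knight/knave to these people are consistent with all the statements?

2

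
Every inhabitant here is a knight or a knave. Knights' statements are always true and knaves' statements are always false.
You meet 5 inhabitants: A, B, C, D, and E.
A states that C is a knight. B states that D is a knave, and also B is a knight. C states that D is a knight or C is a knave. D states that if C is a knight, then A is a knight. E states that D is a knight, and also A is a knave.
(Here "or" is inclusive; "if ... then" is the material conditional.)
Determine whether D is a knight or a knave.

D is a knight.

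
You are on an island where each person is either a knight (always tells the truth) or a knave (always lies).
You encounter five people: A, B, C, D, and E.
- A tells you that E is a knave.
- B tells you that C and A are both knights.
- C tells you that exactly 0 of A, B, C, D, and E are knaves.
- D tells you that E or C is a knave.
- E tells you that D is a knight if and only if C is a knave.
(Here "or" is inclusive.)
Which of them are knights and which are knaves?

Knights: D and E. Knaves: A, B, and C.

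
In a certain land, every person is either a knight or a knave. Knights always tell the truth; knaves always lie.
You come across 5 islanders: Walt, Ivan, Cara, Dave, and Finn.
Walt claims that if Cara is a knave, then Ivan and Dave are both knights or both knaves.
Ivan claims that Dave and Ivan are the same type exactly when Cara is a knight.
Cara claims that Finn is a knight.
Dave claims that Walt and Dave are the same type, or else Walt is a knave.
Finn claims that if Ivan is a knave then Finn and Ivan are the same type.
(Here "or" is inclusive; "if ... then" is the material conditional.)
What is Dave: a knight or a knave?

Dave is a knight.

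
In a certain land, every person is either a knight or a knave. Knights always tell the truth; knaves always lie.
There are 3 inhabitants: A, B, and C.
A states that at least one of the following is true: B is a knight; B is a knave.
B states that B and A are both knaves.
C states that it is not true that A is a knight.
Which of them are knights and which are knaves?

Suppose A is a knave. Then A's statement "at least one of the following is true: B is a knight; B is a knave" would have to be false. Checking the 4 ways to assign the others, none is consistent with every speaker.
(For instance, with B=knave, C=knave, A's claim "at least one of the following is true: B is a knight; B is a knave" comes out true where it would need to be false.)
So A must be a knight, making "at least one of the following is true: B is a knight; B is a knave" true. Taking A=knight, B=knave, C=knave, each remaining statement checks out:
  B (knave): "B and A are both knaves" — false. ✓
  C (knave): "it is not true that A is a knight" — false. ✓
This is the unique consistent assignment.

A is a knight, B is a knave, and C is a knave.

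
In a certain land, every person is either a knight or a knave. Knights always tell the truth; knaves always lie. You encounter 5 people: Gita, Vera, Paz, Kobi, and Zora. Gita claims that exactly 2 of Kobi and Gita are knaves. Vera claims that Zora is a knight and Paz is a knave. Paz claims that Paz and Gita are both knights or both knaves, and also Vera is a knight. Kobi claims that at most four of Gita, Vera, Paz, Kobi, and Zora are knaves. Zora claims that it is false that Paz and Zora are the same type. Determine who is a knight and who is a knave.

Gita is a knave, Vera is a knave, Paz is a knave, Kobi is a knight, and Zora is a knave.

Gita is a knave, so "exactly 2 of Kobi and Gita are knaves" must be False — and it is.
Since Vera is a knave, "Zora is a knight and Paz is a knave" needs to be False, which holds.
Since Paz is a knave, "Paz and Gita are both knights or both knaves, and also Vera is a knight" needs to be False, which holds.
Kobi is a knight, so "at most four of Gita, Vera, Paz, Kobi, and Zora are knaves" must be true — and it is.
Since Zora is a knave, "it is false that Paz and Zora are the same type" needs to be False, which holds.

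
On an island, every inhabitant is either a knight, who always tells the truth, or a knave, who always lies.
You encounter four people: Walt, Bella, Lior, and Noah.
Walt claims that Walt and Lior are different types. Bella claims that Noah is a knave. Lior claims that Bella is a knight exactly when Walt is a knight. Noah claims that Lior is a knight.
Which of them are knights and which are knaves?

Walt is a knave, Bella is a knight, Lior is a knave, and Noah is a knave.

Suppose Walt is a knight. Then Walt's statement "Walt and Lior are different types" would have to be true. Checking the 8 ways to assign the others, none is consistent with every speaker.
(For instance, with Bella=knight, Lior=knave, Noah=knave, Lior's claim "Bella is a knight exactly when Walt is a knight" comes out true where it would need to be false.)
So Walt must be a knave, making "Walt and Lior are different types" false. Taking Walt=knave, Bella=knight, Lior=knave, Noah=knave, each remaining statement checks out:
  Bella (knight): "Noah is a knave" — true. ✓
  Lior (knave): "Bella is a knight exactly when Walt is a knight" — false. ✓
  Noah (knave): "Lior is a knight" — false. ✓
This is the unique consistent assignment.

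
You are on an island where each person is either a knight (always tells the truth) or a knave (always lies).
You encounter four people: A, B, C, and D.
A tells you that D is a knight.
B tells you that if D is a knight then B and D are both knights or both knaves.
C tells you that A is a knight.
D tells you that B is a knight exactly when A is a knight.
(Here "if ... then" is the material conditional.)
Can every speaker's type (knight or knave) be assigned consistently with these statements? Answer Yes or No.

One consistent assignment: A=knight, B=knight, C=knight, D=knight.

Yes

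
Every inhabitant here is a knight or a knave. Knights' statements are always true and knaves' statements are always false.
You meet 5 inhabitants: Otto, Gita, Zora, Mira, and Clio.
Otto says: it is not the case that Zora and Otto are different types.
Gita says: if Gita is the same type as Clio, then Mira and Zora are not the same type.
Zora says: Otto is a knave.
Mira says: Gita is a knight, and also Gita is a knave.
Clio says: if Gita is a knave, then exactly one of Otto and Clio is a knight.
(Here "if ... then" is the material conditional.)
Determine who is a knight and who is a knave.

Suppose Otto is a knight. Then Otto's statement "it is not the case that Zora and Otto are different types" would have to be true. Checking the 16 ways to assign the others, none is consistent with every speaker.
(For instance, with Gita=knight, Zora=knight, Mira=knave, Clio=knight, Zora's claim "Otto is a knave" comes out false where it would need to be true.)
So Otto must be a knave, making "it is not the case that Zora and Otto are different types" false. Taking Otto=knave, Gita=knight, Zora=knight, Mira=knave, Clio=knight, each remaining statement checks out:
  Gita (knight): "if Gita is the same type as Clio, then Mira and Zora are not the same type" — true. ✓
  Zora (knight): "Otto is a knave" — true. ✓
  Mira (knave): "Gita is a knight, and also Gita is a knave" — false. ✓
  Clio (knight): "if Gita is a knave, then exactly one of Otto and Clio is a knight" — true. ✓
This is the unique consistent assignment.

Otto is a knave, Gita is a knight, Zora is a knight, Mira is a knave, and Clio is a knight.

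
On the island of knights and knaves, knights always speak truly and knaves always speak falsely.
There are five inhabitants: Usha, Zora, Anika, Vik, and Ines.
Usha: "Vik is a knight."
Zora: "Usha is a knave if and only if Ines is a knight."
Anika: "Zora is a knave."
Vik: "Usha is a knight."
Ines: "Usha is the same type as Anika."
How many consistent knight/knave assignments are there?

4

Consistent assignments:
  Usha=knight, Zora=knight, Anika=knave, Vik=knight, Ines=knave
  Usha=knight, Zora=knave, Anika=knight, Vik=knight, Ines=knight
  Usha=knave, Zora=knight, Anika=knave, Vik=knave, Ines=knight
  Usha=knave, Zora=knave, Anika=knight, Vik=knave, Ines=knave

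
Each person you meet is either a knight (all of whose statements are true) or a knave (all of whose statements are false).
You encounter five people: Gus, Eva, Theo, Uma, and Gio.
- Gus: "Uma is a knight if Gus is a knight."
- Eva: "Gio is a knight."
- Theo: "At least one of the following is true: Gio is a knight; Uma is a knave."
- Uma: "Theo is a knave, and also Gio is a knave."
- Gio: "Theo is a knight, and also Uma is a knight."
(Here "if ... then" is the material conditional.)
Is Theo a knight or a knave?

Theo is a knave.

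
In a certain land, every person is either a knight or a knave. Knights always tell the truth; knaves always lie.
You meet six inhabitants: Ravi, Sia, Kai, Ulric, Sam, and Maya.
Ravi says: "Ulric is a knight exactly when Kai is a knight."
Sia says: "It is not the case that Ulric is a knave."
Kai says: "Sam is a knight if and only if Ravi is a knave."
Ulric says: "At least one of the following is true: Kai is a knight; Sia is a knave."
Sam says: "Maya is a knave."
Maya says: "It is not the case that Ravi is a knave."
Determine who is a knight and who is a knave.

Ravi (knight): "Ulric is a knight exactly when Kai is a knight" — True. ✓
Sia is a knight; "it is not the case that Ulric is a knave" is True, as required.
Kai (knight): "Sam is a knight if and only if Ravi is a knave" — True. ✓
Ulric is a knight, and the claim "at least one of the following is true: Kai is a knight; Sia is a knave" is indeed True.
Sam (knave): "Maya is a knave" — False. ✓
Maya is a knight; "it is not the case that Ravi is a knave" is True, as required.

Ravi is a knight, Sia is a knight, Kai is a knight, Ulric is a knight, Sam is a knave, and Maya is a knight.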